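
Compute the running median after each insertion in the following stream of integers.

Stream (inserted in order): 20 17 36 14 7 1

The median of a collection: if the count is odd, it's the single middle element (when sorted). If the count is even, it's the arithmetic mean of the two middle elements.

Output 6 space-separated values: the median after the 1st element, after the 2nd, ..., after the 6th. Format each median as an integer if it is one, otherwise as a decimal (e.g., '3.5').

Step 1: insert 20 -> lo=[20] (size 1, max 20) hi=[] (size 0) -> median=20
Step 2: insert 17 -> lo=[17] (size 1, max 17) hi=[20] (size 1, min 20) -> median=18.5
Step 3: insert 36 -> lo=[17, 20] (size 2, max 20) hi=[36] (size 1, min 36) -> median=20
Step 4: insert 14 -> lo=[14, 17] (size 2, max 17) hi=[20, 36] (size 2, min 20) -> median=18.5
Step 5: insert 7 -> lo=[7, 14, 17] (size 3, max 17) hi=[20, 36] (size 2, min 20) -> median=17
Step 6: insert 1 -> lo=[1, 7, 14] (size 3, max 14) hi=[17, 20, 36] (size 3, min 17) -> median=15.5

Answer: 20 18.5 20 18.5 17 15.5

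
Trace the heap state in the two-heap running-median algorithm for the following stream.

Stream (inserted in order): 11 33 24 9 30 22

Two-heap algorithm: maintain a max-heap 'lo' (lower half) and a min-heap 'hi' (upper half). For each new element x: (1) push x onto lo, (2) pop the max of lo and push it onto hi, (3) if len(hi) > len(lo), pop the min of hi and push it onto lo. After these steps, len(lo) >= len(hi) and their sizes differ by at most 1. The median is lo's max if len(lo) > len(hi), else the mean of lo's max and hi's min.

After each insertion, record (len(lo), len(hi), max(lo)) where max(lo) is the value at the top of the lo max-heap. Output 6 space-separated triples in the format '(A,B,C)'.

Step 1: insert 11 -> lo=[11] hi=[] -> (len(lo)=1, len(hi)=0, max(lo)=11)
Step 2: insert 33 -> lo=[11] hi=[33] -> (len(lo)=1, len(hi)=1, max(lo)=11)
Step 3: insert 24 -> lo=[11, 24] hi=[33] -> (len(lo)=2, len(hi)=1, max(lo)=24)
Step 4: insert 9 -> lo=[9, 11] hi=[24, 33] -> (len(lo)=2, len(hi)=2, max(lo)=11)
Step 5: insert 30 -> lo=[9, 11, 24] hi=[30, 33] -> (len(lo)=3, len(hi)=2, max(lo)=24)
Step 6: insert 22 -> lo=[9, 11, 22] hi=[24, 30, 33] -> (len(lo)=3, len(hi)=3, max(lo)=22)

Answer: (1,0,11) (1,1,11) (2,1,24) (2,2,11) (3,2,24) (3,3,22)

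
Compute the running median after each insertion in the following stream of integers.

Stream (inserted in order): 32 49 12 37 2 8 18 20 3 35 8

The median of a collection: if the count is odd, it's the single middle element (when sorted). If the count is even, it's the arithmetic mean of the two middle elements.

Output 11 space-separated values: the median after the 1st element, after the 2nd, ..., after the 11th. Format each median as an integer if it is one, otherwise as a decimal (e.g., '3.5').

Step 1: insert 32 -> lo=[32] (size 1, max 32) hi=[] (size 0) -> median=32
Step 2: insert 49 -> lo=[32] (size 1, max 32) hi=[49] (size 1, min 49) -> median=40.5
Step 3: insert 12 -> lo=[12, 32] (size 2, max 32) hi=[49] (size 1, min 49) -> median=32
Step 4: insert 37 -> lo=[12, 32] (size 2, max 32) hi=[37, 49] (size 2, min 37) -> median=34.5
Step 5: insert 2 -> lo=[2, 12, 32] (size 3, max 32) hi=[37, 49] (size 2, min 37) -> median=32
Step 6: insert 8 -> lo=[2, 8, 12] (size 3, max 12) hi=[32, 37, 49] (size 3, min 32) -> median=22
Step 7: insert 18 -> lo=[2, 8, 12, 18] (size 4, max 18) hi=[32, 37, 49] (size 3, min 32) -> median=18
Step 8: insert 20 -> lo=[2, 8, 12, 18] (size 4, max 18) hi=[20, 32, 37, 49] (size 4, min 20) -> median=19
Step 9: insert 3 -> lo=[2, 3, 8, 12, 18] (size 5, max 18) hi=[20, 32, 37, 49] (size 4, min 20) -> median=18
Step 10: insert 35 -> lo=[2, 3, 8, 12, 18] (size 5, max 18) hi=[20, 32, 35, 37, 49] (size 5, min 20) -> median=19
Step 11: insert 8 -> lo=[2, 3, 8, 8, 12, 18] (size 6, max 18) hi=[20, 32, 35, 37, 49] (size 5, min 20) -> median=18

Answer: 32 40.5 32 34.5 32 22 18 19 18 19 18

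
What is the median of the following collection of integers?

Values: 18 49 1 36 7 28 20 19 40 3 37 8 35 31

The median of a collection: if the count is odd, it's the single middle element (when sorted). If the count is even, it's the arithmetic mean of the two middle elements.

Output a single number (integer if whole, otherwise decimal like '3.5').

Answer: 24

Derivation:
Step 1: insert 18 -> lo=[18] (size 1, max 18) hi=[] (size 0) -> median=18
Step 2: insert 49 -> lo=[18] (size 1, max 18) hi=[49] (size 1, min 49) -> median=33.5
Step 3: insert 1 -> lo=[1, 18] (size 2, max 18) hi=[49] (size 1, min 49) -> median=18
Step 4: insert 36 -> lo=[1, 18] (size 2, max 18) hi=[36, 49] (size 2, min 36) -> median=27
Step 5: insert 7 -> lo=[1, 7, 18] (size 3, max 18) hi=[36, 49] (size 2, min 36) -> median=18
Step 6: insert 28 -> lo=[1, 7, 18] (size 3, max 18) hi=[28, 36, 49] (size 3, min 28) -> median=23
Step 7: insert 20 -> lo=[1, 7, 18, 20] (size 4, max 20) hi=[28, 36, 49] (size 3, min 28) -> median=20
Step 8: insert 19 -> lo=[1, 7, 18, 19] (size 4, max 19) hi=[20, 28, 36, 49] (size 4, min 20) -> median=19.5
Step 9: insert 40 -> lo=[1, 7, 18, 19, 20] (size 5, max 20) hi=[28, 36, 40, 49] (size 4, min 28) -> median=20
Step 10: insert 3 -> lo=[1, 3, 7, 18, 19] (size 5, max 19) hi=[20, 28, 36, 40, 49] (size 5, min 20) -> median=19.5
Step 11: insert 37 -> lo=[1, 3, 7, 18, 19, 20] (size 6, max 20) hi=[28, 36, 37, 40, 49] (size 5, min 28) -> median=20
Step 12: insert 8 -> lo=[1, 3, 7, 8, 18, 19] (size 6, max 19) hi=[20, 28, 36, 37, 40, 49] (size 6, min 20) -> median=19.5
Step 13: insert 35 -> lo=[1, 3, 7, 8, 18, 19, 20] (size 7, max 20) hi=[28, 35, 36, 37, 40, 49] (size 6, min 28) -> median=20
Step 14: insert 31 -> lo=[1, 3, 7, 8, 18, 19, 20] (size 7, max 20) hi=[28, 31, 35, 36, 37, 40, 49] (size 7, min 28) -> median=24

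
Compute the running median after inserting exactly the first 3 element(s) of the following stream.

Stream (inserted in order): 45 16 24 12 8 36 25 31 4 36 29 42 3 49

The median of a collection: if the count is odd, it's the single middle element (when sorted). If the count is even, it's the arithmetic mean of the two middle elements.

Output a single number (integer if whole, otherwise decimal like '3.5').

Step 1: insert 45 -> lo=[45] (size 1, max 45) hi=[] (size 0) -> median=45
Step 2: insert 16 -> lo=[16] (size 1, max 16) hi=[45] (size 1, min 45) -> median=30.5
Step 3: insert 24 -> lo=[16, 24] (size 2, max 24) hi=[45] (size 1, min 45) -> median=24

Answer: 24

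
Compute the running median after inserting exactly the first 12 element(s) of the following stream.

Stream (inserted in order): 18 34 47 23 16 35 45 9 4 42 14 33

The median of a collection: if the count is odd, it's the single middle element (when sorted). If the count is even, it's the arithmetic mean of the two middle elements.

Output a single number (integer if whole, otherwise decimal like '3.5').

Step 1: insert 18 -> lo=[18] (size 1, max 18) hi=[] (size 0) -> median=18
Step 2: insert 34 -> lo=[18] (size 1, max 18) hi=[34] (size 1, min 34) -> median=26
Step 3: insert 47 -> lo=[18, 34] (size 2, max 34) hi=[47] (size 1, min 47) -> median=34
Step 4: insert 23 -> lo=[18, 23] (size 2, max 23) hi=[34, 47] (size 2, min 34) -> median=28.5
Step 5: insert 16 -> lo=[16, 18, 23] (size 3, max 23) hi=[34, 47] (size 2, min 34) -> median=23
Step 6: insert 35 -> lo=[16, 18, 23] (size 3, max 23) hi=[34, 35, 47] (size 3, min 34) -> median=28.5
Step 7: insert 45 -> lo=[16, 18, 23, 34] (size 4, max 34) hi=[35, 45, 47] (size 3, min 35) -> median=34
Step 8: insert 9 -> lo=[9, 16, 18, 23] (size 4, max 23) hi=[34, 35, 45, 47] (size 4, min 34) -> median=28.5
Step 9: insert 4 -> lo=[4, 9, 16, 18, 23] (size 5, max 23) hi=[34, 35, 45, 47] (size 4, min 34) -> median=23
Step 10: insert 42 -> lo=[4, 9, 16, 18, 23] (size 5, max 23) hi=[34, 35, 42, 45, 47] (size 5, min 34) -> median=28.5
Step 11: insert 14 -> lo=[4, 9, 14, 16, 18, 23] (size 6, max 23) hi=[34, 35, 42, 45, 47] (size 5, min 34) -> median=23
Step 12: insert 33 -> lo=[4, 9, 14, 16, 18, 23] (size 6, max 23) hi=[33, 34, 35, 42, 45, 47] (size 6, min 33) -> median=28

Answer: 28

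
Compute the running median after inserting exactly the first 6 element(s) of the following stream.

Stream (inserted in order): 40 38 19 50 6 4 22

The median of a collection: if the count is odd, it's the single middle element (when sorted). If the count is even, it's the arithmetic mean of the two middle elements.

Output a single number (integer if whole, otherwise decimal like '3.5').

Step 1: insert 40 -> lo=[40] (size 1, max 40) hi=[] (size 0) -> median=40
Step 2: insert 38 -> lo=[38] (size 1, max 38) hi=[40] (size 1, min 40) -> median=39
Step 3: insert 19 -> lo=[19, 38] (size 2, max 38) hi=[40] (size 1, min 40) -> median=38
Step 4: insert 50 -> lo=[19, 38] (size 2, max 38) hi=[40, 50] (size 2, min 40) -> median=39
Step 5: insert 6 -> lo=[6, 19, 38] (size 3, max 38) hi=[40, 50] (size 2, min 40) -> median=38
Step 6: insert 4 -> lo=[4, 6, 19] (size 3, max 19) hi=[38, 40, 50] (size 3, min 38) -> median=28.5

Answer: 28.5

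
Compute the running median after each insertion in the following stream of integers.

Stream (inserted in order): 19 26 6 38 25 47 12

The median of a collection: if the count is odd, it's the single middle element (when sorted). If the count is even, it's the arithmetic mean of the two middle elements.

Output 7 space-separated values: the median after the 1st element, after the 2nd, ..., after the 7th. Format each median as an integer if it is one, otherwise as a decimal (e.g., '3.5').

Answer: 19 22.5 19 22.5 25 25.5 25

Derivation:
Step 1: insert 19 -> lo=[19] (size 1, max 19) hi=[] (size 0) -> median=19
Step 2: insert 26 -> lo=[19] (size 1, max 19) hi=[26] (size 1, min 26) -> median=22.5
Step 3: insert 6 -> lo=[6, 19] (size 2, max 19) hi=[26] (size 1, min 26) -> median=19
Step 4: insert 38 -> lo=[6, 19] (size 2, max 19) hi=[26, 38] (size 2, min 26) -> median=22.5
Step 5: insert 25 -> lo=[6, 19, 25] (size 3, max 25) hi=[26, 38] (size 2, min 26) -> median=25
Step 6: insert 47 -> lo=[6, 19, 25] (size 3, max 25) hi=[26, 38, 47] (size 3, min 26) -> median=25.5
Step 7: insert 12 -> lo=[6, 12, 19, 25] (size 4, max 25) hi=[26, 38, 47] (size 3, min 26) -> median=25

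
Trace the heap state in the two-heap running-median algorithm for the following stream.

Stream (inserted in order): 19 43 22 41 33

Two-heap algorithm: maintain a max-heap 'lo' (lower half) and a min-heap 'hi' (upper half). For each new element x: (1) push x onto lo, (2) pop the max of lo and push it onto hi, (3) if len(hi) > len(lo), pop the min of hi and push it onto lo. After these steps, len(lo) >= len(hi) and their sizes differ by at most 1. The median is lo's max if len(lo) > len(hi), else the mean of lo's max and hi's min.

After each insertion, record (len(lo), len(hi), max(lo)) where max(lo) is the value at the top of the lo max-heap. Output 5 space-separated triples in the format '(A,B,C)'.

Step 1: insert 19 -> lo=[19] hi=[] -> (len(lo)=1, len(hi)=0, max(lo)=19)
Step 2: insert 43 -> lo=[19] hi=[43] -> (len(lo)=1, len(hi)=1, max(lo)=19)
Step 3: insert 22 -> lo=[19, 22] hi=[43] -> (len(lo)=2, len(hi)=1, max(lo)=22)
Step 4: insert 41 -> lo=[19, 22] hi=[41, 43] -> (len(lo)=2, len(hi)=2, max(lo)=22)
Step 5: insert 33 -> lo=[19, 22, 33] hi=[41, 43] -> (len(lo)=3, len(hi)=2, max(lo)=33)

Answer: (1,0,19) (1,1,19) (2,1,22) (2,2,22) (3,2,33)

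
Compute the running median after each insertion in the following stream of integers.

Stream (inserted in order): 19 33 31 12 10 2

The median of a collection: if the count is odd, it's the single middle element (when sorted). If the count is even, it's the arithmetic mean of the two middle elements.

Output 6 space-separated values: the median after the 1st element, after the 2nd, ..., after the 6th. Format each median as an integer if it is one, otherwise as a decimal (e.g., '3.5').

Step 1: insert 19 -> lo=[19] (size 1, max 19) hi=[] (size 0) -> median=19
Step 2: insert 33 -> lo=[19] (size 1, max 19) hi=[33] (size 1, min 33) -> median=26
Step 3: insert 31 -> lo=[19, 31] (size 2, max 31) hi=[33] (size 1, min 33) -> median=31
Step 4: insert 12 -> lo=[12, 19] (size 2, max 19) hi=[31, 33] (size 2, min 31) -> median=25
Step 5: insert 10 -> lo=[10, 12, 19] (size 3, max 19) hi=[31, 33] (size 2, min 31) -> median=19
Step 6: insert 2 -> lo=[2, 10, 12] (size 3, max 12) hi=[19, 31, 33] (size 3, min 19) -> median=15.5

Answer: 19 26 31 25 19 15.5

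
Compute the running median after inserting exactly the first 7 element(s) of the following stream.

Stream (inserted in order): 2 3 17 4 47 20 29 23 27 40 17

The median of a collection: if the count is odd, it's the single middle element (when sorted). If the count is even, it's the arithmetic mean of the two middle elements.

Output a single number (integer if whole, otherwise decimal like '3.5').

Answer: 17

Derivation:
Step 1: insert 2 -> lo=[2] (size 1, max 2) hi=[] (size 0) -> median=2
Step 2: insert 3 -> lo=[2] (size 1, max 2) hi=[3] (size 1, min 3) -> median=2.5
Step 3: insert 17 -> lo=[2, 3] (size 2, max 3) hi=[17] (size 1, min 17) -> median=3
Step 4: insert 4 -> lo=[2, 3] (size 2, max 3) hi=[4, 17] (size 2, min 4) -> median=3.5
Step 5: insert 47 -> lo=[2, 3, 4] (size 3, max 4) hi=[17, 47] (size 2, min 17) -> median=4
Step 6: insert 20 -> lo=[2, 3, 4] (size 3, max 4) hi=[17, 20, 47] (size 3, min 17) -> median=10.5
Step 7: insert 29 -> lo=[2, 3, 4, 17] (size 4, max 17) hi=[20, 29, 47] (size 3, min 20) -> median=17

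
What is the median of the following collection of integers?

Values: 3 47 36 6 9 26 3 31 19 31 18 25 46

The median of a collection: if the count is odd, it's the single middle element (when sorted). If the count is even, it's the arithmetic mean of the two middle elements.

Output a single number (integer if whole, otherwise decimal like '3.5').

Step 1: insert 3 -> lo=[3] (size 1, max 3) hi=[] (size 0) -> median=3
Step 2: insert 47 -> lo=[3] (size 1, max 3) hi=[47] (size 1, min 47) -> median=25
Step 3: insert 36 -> lo=[3, 36] (size 2, max 36) hi=[47] (size 1, min 47) -> median=36
Step 4: insert 6 -> lo=[3, 6] (size 2, max 6) hi=[36, 47] (size 2, min 36) -> median=21
Step 5: insert 9 -> lo=[3, 6, 9] (size 3, max 9) hi=[36, 47] (size 2, min 36) -> median=9
Step 6: insert 26 -> lo=[3, 6, 9] (size 3, max 9) hi=[26, 36, 47] (size 3, min 26) -> median=17.5
Step 7: insert 3 -> lo=[3, 3, 6, 9] (size 4, max 9) hi=[26, 36, 47] (size 3, min 26) -> median=9
Step 8: insert 31 -> lo=[3, 3, 6, 9] (size 4, max 9) hi=[26, 31, 36, 47] (size 4, min 26) -> median=17.5
Step 9: insert 19 -> lo=[3, 3, 6, 9, 19] (size 5, max 19) hi=[26, 31, 36, 47] (size 4, min 26) -> median=19
Step 10: insert 31 -> lo=[3, 3, 6, 9, 19] (size 5, max 19) hi=[26, 31, 31, 36, 47] (size 5, min 26) -> median=22.5
Step 11: insert 18 -> lo=[3, 3, 6, 9, 18, 19] (size 6, max 19) hi=[26, 31, 31, 36, 47] (size 5, min 26) -> median=19
Step 12: insert 25 -> lo=[3, 3, 6, 9, 18, 19] (size 6, max 19) hi=[25, 26, 31, 31, 36, 47] (size 6, min 25) -> median=22
Step 13: insert 46 -> lo=[3, 3, 6, 9, 18, 19, 25] (size 7, max 25) hi=[26, 31, 31, 36, 46, 47] (size 6, min 26) -> median=25

Answer: 25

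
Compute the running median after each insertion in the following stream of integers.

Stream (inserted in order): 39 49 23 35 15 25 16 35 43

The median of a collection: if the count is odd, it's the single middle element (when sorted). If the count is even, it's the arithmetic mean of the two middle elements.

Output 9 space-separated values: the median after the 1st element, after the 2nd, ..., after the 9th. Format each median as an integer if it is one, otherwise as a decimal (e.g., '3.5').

Step 1: insert 39 -> lo=[39] (size 1, max 39) hi=[] (size 0) -> median=39
Step 2: insert 49 -> lo=[39] (size 1, max 39) hi=[49] (size 1, min 49) -> median=44
Step 3: insert 23 -> lo=[23, 39] (size 2, max 39) hi=[49] (size 1, min 49) -> median=39
Step 4: insert 35 -> lo=[23, 35] (size 2, max 35) hi=[39, 49] (size 2, min 39) -> median=37
Step 5: insert 15 -> lo=[15, 23, 35] (size 3, max 35) hi=[39, 49] (size 2, min 39) -> median=35
Step 6: insert 25 -> lo=[15, 23, 25] (size 3, max 25) hi=[35, 39, 49] (size 3, min 35) -> median=30
Step 7: insert 16 -> lo=[15, 16, 23, 25] (size 4, max 25) hi=[35, 39, 49] (size 3, min 35) -> median=25
Step 8: insert 35 -> lo=[15, 16, 23, 25] (size 4, max 25) hi=[35, 35, 39, 49] (size 4, min 35) -> median=30
Step 9: insert 43 -> lo=[15, 16, 23, 25, 35] (size 5, max 35) hi=[35, 39, 43, 49] (size 4, min 35) -> median=35

Answer: 39 44 39 37 35 30 25 30 35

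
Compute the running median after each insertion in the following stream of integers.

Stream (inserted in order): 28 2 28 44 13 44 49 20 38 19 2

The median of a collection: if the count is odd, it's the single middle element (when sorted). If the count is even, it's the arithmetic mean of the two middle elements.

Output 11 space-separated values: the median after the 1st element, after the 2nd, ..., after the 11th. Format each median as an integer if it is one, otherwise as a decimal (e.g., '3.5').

Answer: 28 15 28 28 28 28 28 28 28 28 28

Derivation:
Step 1: insert 28 -> lo=[28] (size 1, max 28) hi=[] (size 0) -> median=28
Step 2: insert 2 -> lo=[2] (size 1, max 2) hi=[28] (size 1, min 28) -> median=15
Step 3: insert 28 -> lo=[2, 28] (size 2, max 28) hi=[28] (size 1, min 28) -> median=28
Step 4: insert 44 -> lo=[2, 28] (size 2, max 28) hi=[28, 44] (size 2, min 28) -> median=28
Step 5: insert 13 -> lo=[2, 13, 28] (size 3, max 28) hi=[28, 44] (size 2, min 28) -> median=28
Step 6: insert 44 -> lo=[2, 13, 28] (size 3, max 28) hi=[28, 44, 44] (size 3, min 28) -> median=28
Step 7: insert 49 -> lo=[2, 13, 28, 28] (size 4, max 28) hi=[44, 44, 49] (size 3, min 44) -> median=28
Step 8: insert 20 -> lo=[2, 13, 20, 28] (size 4, max 28) hi=[28, 44, 44, 49] (size 4, min 28) -> median=28
Step 9: insert 38 -> lo=[2, 13, 20, 28, 28] (size 5, max 28) hi=[38, 44, 44, 49] (size 4, min 38) -> median=28
Step 10: insert 19 -> lo=[2, 13, 19, 20, 28] (size 5, max 28) hi=[28, 38, 44, 44, 49] (size 5, min 28) -> median=28
Step 11: insert 2 -> lo=[2, 2, 13, 19, 20, 28] (size 6, max 28) hi=[28, 38, 44, 44, 49] (size 5, min 28) -> median=28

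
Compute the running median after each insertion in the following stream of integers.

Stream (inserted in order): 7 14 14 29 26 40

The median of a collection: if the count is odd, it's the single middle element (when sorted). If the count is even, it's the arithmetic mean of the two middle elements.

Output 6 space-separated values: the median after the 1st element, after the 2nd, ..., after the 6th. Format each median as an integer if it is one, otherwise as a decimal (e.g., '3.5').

Answer: 7 10.5 14 14 14 20

Derivation:
Step 1: insert 7 -> lo=[7] (size 1, max 7) hi=[] (size 0) -> median=7
Step 2: insert 14 -> lo=[7] (size 1, max 7) hi=[14] (size 1, min 14) -> median=10.5
Step 3: insert 14 -> lo=[7, 14] (size 2, max 14) hi=[14] (size 1, min 14) -> median=14
Step 4: insert 29 -> lo=[7, 14] (size 2, max 14) hi=[14, 29] (size 2, min 14) -> median=14
Step 5: insert 26 -> lo=[7, 14, 14] (size 3, max 14) hi=[26, 29] (size 2, min 26) -> median=14
Step 6: insert 40 -> lo=[7, 14, 14] (size 3, max 14) hi=[26, 29, 40] (size 3, min 26) -> median=20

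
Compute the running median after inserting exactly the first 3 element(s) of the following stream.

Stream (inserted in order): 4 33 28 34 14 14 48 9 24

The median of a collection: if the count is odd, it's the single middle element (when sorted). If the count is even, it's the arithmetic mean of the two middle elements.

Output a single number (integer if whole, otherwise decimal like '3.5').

Answer: 28

Derivation:
Step 1: insert 4 -> lo=[4] (size 1, max 4) hi=[] (size 0) -> median=4
Step 2: insert 33 -> lo=[4] (size 1, max 4) hi=[33] (size 1, min 33) -> median=18.5
Step 3: insert 28 -> lo=[4, 28] (size 2, max 28) hi=[33] (size 1, min 33) -> median=28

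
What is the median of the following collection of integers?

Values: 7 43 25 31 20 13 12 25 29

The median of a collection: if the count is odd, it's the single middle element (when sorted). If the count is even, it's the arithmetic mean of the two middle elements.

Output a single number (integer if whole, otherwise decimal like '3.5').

Step 1: insert 7 -> lo=[7] (size 1, max 7) hi=[] (size 0) -> median=7
Step 2: insert 43 -> lo=[7] (size 1, max 7) hi=[43] (size 1, min 43) -> median=25
Step 3: insert 25 -> lo=[7, 25] (size 2, max 25) hi=[43] (size 1, min 43) -> median=25
Step 4: insert 31 -> lo=[7, 25] (size 2, max 25) hi=[31, 43] (size 2, min 31) -> median=28
Step 5: insert 20 -> lo=[7, 20, 25] (size 3, max 25) hi=[31, 43] (size 2, min 31) -> median=25
Step 6: insert 13 -> lo=[7, 13, 20] (size 3, max 20) hi=[25, 31, 43] (size 3, min 25) -> median=22.5
Step 7: insert 12 -> lo=[7, 12, 13, 20] (size 4, max 20) hi=[25, 31, 43] (size 3, min 25) -> median=20
Step 8: insert 25 -> lo=[7, 12, 13, 20] (size 4, max 20) hi=[25, 25, 31, 43] (size 4, min 25) -> median=22.5
Step 9: insert 29 -> lo=[7, 12, 13, 20, 25] (size 5, max 25) hi=[25, 29, 31, 43] (size 4, min 25) -> median=25

Answer: 25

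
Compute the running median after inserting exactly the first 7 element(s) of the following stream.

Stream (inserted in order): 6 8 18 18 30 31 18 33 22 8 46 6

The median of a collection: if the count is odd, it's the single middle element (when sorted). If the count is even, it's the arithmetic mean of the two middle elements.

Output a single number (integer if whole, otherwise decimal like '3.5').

Answer: 18

Derivation:
Step 1: insert 6 -> lo=[6] (size 1, max 6) hi=[] (size 0) -> median=6
Step 2: insert 8 -> lo=[6] (size 1, max 6) hi=[8] (size 1, min 8) -> median=7
Step 3: insert 18 -> lo=[6, 8] (size 2, max 8) hi=[18] (size 1, min 18) -> median=8
Step 4: insert 18 -> lo=[6, 8] (size 2, max 8) hi=[18, 18] (size 2, min 18) -> median=13
Step 5: insert 30 -> lo=[6, 8, 18] (size 3, max 18) hi=[18, 30] (size 2, min 18) -> median=18
Step 6: insert 31 -> lo=[6, 8, 18] (size 3, max 18) hi=[18, 30, 31] (size 3, min 18) -> median=18
Step 7: insert 18 -> lo=[6, 8, 18, 18] (size 4, max 18) hi=[18, 30, 31] (size 3, min 18) -> median=18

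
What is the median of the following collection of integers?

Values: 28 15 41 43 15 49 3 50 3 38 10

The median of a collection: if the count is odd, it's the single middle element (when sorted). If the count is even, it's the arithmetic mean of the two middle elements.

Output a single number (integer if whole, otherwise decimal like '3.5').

Answer: 28

Derivation:
Step 1: insert 28 -> lo=[28] (size 1, max 28) hi=[] (size 0) -> median=28
Step 2: insert 15 -> lo=[15] (size 1, max 15) hi=[28] (size 1, min 28) -> median=21.5
Step 3: insert 41 -> lo=[15, 28] (size 2, max 28) hi=[41] (size 1, min 41) -> median=28
Step 4: insert 43 -> lo=[15, 28] (size 2, max 28) hi=[41, 43] (size 2, min 41) -> median=34.5
Step 5: insert 15 -> lo=[15, 15, 28] (size 3, max 28) hi=[41, 43] (size 2, min 41) -> median=28
Step 6: insert 49 -> lo=[15, 15, 28] (size 3, max 28) hi=[41, 43, 49] (size 3, min 41) -> median=34.5
Step 7: insert 3 -> lo=[3, 15, 15, 28] (size 4, max 28) hi=[41, 43, 49] (size 3, min 41) -> median=28
Step 8: insert 50 -> lo=[3, 15, 15, 28] (size 4, max 28) hi=[41, 43, 49, 50] (size 4, min 41) -> median=34.5
Step 9: insert 3 -> lo=[3, 3, 15, 15, 28] (size 5, max 28) hi=[41, 43, 49, 50] (size 4, min 41) -> median=28
Step 10: insert 38 -> lo=[3, 3, 15, 15, 28] (size 5, max 28) hi=[38, 41, 43, 49, 50] (size 5, min 38) -> median=33
Step 11: insert 10 -> lo=[3, 3, 10, 15, 15, 28] (size 6, max 28) hi=[38, 41, 43, 49, 50] (size 5, min 38) -> median=28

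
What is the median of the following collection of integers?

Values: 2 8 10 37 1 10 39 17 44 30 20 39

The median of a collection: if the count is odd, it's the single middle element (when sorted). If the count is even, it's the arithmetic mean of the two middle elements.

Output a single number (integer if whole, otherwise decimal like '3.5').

Step 1: insert 2 -> lo=[2] (size 1, max 2) hi=[] (size 0) -> median=2
Step 2: insert 8 -> lo=[2] (size 1, max 2) hi=[8] (size 1, min 8) -> median=5
Step 3: insert 10 -> lo=[2, 8] (size 2, max 8) hi=[10] (size 1, min 10) -> median=8
Step 4: insert 37 -> lo=[2, 8] (size 2, max 8) hi=[10, 37] (size 2, min 10) -> median=9
Step 5: insert 1 -> lo=[1, 2, 8] (size 3, max 8) hi=[10, 37] (size 2, min 10) -> median=8
Step 6: insert 10 -> lo=[1, 2, 8] (size 3, max 8) hi=[10, 10, 37] (size 3, min 10) -> median=9
Step 7: insert 39 -> lo=[1, 2, 8, 10] (size 4, max 10) hi=[10, 37, 39] (size 3, min 10) -> median=10
Step 8: insert 17 -> lo=[1, 2, 8, 10] (size 4, max 10) hi=[10, 17, 37, 39] (size 4, min 10) -> median=10
Step 9: insert 44 -> lo=[1, 2, 8, 10, 10] (size 5, max 10) hi=[17, 37, 39, 44] (size 4, min 17) -> median=10
Step 10: insert 30 -> lo=[1, 2, 8, 10, 10] (size 5, max 10) hi=[17, 30, 37, 39, 44] (size 5, min 17) -> median=13.5
Step 11: insert 20 -> lo=[1, 2, 8, 10, 10, 17] (size 6, max 17) hi=[20, 30, 37, 39, 44] (size 5, min 20) -> median=17
Step 12: insert 39 -> lo=[1, 2, 8, 10, 10, 17] (size 6, max 17) hi=[20, 30, 37, 39, 39, 44] (size 6, min 20) -> median=18.5

Answer: 18.5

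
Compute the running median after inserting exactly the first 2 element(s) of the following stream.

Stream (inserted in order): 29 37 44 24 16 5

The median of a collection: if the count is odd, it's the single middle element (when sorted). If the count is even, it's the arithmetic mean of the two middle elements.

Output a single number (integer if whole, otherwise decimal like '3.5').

Answer: 33

Derivation:
Step 1: insert 29 -> lo=[29] (size 1, max 29) hi=[] (size 0) -> median=29
Step 2: insert 37 -> lo=[29] (size 1, max 29) hi=[37] (size 1, min 37) -> median=33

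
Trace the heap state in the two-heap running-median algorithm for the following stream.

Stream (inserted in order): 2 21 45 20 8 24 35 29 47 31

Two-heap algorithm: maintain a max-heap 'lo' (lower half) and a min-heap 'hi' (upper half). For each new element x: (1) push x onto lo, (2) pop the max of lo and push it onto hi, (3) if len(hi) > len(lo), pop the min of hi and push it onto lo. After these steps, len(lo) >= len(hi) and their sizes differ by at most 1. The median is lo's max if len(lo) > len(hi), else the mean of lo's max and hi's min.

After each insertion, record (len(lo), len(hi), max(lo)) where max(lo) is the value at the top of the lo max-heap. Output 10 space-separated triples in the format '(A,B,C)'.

Answer: (1,0,2) (1,1,2) (2,1,21) (2,2,20) (3,2,20) (3,3,20) (4,3,21) (4,4,21) (5,4,24) (5,5,24)

Derivation:
Step 1: insert 2 -> lo=[2] hi=[] -> (len(lo)=1, len(hi)=0, max(lo)=2)
Step 2: insert 21 -> lo=[2] hi=[21] -> (len(lo)=1, len(hi)=1, max(lo)=2)
Step 3: insert 45 -> lo=[2, 21] hi=[45] -> (len(lo)=2, len(hi)=1, max(lo)=21)
Step 4: insert 20 -> lo=[2, 20] hi=[21, 45] -> (len(lo)=2, len(hi)=2, max(lo)=20)
Step 5: insert 8 -> lo=[2, 8, 20] hi=[21, 45] -> (len(lo)=3, len(hi)=2, max(lo)=20)
Step 6: insert 24 -> lo=[2, 8, 20] hi=[21, 24, 45] -> (len(lo)=3, len(hi)=3, max(lo)=20)
Step 7: insert 35 -> lo=[2, 8, 20, 21] hi=[24, 35, 45] -> (len(lo)=4, len(hi)=3, max(lo)=21)
Step 8: insert 29 -> lo=[2, 8, 20, 21] hi=[24, 29, 35, 45] -> (len(lo)=4, len(hi)=4, max(lo)=21)
Step 9: insert 47 -> lo=[2, 8, 20, 21, 24] hi=[29, 35, 45, 47] -> (len(lo)=5, len(hi)=4, max(lo)=24)
Step 10: insert 31 -> lo=[2, 8, 20, 21, 24] hi=[29, 31, 35, 45, 47] -> (len(lo)=5, len(hi)=5, max(lo)=24)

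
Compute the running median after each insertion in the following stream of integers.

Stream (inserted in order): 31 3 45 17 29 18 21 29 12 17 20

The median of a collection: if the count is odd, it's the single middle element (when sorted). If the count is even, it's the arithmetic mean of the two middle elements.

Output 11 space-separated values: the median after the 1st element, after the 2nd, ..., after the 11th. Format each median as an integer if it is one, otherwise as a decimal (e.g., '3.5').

Answer: 31 17 31 24 29 23.5 21 25 21 19.5 20

Derivation:
Step 1: insert 31 -> lo=[31] (size 1, max 31) hi=[] (size 0) -> median=31
Step 2: insert 3 -> lo=[3] (size 1, max 3) hi=[31] (size 1, min 31) -> median=17
Step 3: insert 45 -> lo=[3, 31] (size 2, max 31) hi=[45] (size 1, min 45) -> median=31
Step 4: insert 17 -> lo=[3, 17] (size 2, max 17) hi=[31, 45] (size 2, min 31) -> median=24
Step 5: insert 29 -> lo=[3, 17, 29] (size 3, max 29) hi=[31, 45] (size 2, min 31) -> median=29
Step 6: insert 18 -> lo=[3, 17, 18] (size 3, max 18) hi=[29, 31, 45] (size 3, min 29) -> median=23.5
Step 7: insert 21 -> lo=[3, 17, 18, 21] (size 4, max 21) hi=[29, 31, 45] (size 3, min 29) -> median=21
Step 8: insert 29 -> lo=[3, 17, 18, 21] (size 4, max 21) hi=[29, 29, 31, 45] (size 4, min 29) -> median=25
Step 9: insert 12 -> lo=[3, 12, 17, 18, 21] (size 5, max 21) hi=[29, 29, 31, 45] (size 4, min 29) -> median=21
Step 10: insert 17 -> lo=[3, 12, 17, 17, 18] (size 5, max 18) hi=[21, 29, 29, 31, 45] (size 5, min 21) -> median=19.5
Step 11: insert 20 -> lo=[3, 12, 17, 17, 18, 20] (size 6, max 20) hi=[21, 29, 29, 31, 45] (size 5, min 21) -> median=20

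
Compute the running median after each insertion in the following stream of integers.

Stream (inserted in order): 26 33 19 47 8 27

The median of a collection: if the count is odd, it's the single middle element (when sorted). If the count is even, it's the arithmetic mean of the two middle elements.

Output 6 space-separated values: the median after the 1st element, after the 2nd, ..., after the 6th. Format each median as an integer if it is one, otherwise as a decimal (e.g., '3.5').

Answer: 26 29.5 26 29.5 26 26.5

Derivation:
Step 1: insert 26 -> lo=[26] (size 1, max 26) hi=[] (size 0) -> median=26
Step 2: insert 33 -> lo=[26] (size 1, max 26) hi=[33] (size 1, min 33) -> median=29.5
Step 3: insert 19 -> lo=[19, 26] (size 2, max 26) hi=[33] (size 1, min 33) -> median=26
Step 4: insert 47 -> lo=[19, 26] (size 2, max 26) hi=[33, 47] (size 2, min 33) -> median=29.5
Step 5: insert 8 -> lo=[8, 19, 26] (size 3, max 26) hi=[33, 47] (size 2, min 33) -> median=26
Step 6: insert 27 -> lo=[8, 19, 26] (size 3, max 26) hi=[27, 33, 47] (size 3, min 27) -> median=26.5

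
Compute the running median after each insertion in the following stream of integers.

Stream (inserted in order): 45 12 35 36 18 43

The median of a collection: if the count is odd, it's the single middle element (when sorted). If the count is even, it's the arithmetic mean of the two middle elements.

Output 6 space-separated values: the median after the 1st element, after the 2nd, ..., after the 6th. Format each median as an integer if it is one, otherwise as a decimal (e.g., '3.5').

Answer: 45 28.5 35 35.5 35 35.5

Derivation:
Step 1: insert 45 -> lo=[45] (size 1, max 45) hi=[] (size 0) -> median=45
Step 2: insert 12 -> lo=[12] (size 1, max 12) hi=[45] (size 1, min 45) -> median=28.5
Step 3: insert 35 -> lo=[12, 35] (size 2, max 35) hi=[45] (size 1, min 45) -> median=35
Step 4: insert 36 -> lo=[12, 35] (size 2, max 35) hi=[36, 45] (size 2, min 36) -> median=35.5
Step 5: insert 18 -> lo=[12, 18, 35] (size 3, max 35) hi=[36, 45] (size 2, min 36) -> median=35
Step 6: insert 43 -> lo=[12, 18, 35] (size 3, max 35) hi=[36, 43, 45] (size 3, min 36) -> median=35.5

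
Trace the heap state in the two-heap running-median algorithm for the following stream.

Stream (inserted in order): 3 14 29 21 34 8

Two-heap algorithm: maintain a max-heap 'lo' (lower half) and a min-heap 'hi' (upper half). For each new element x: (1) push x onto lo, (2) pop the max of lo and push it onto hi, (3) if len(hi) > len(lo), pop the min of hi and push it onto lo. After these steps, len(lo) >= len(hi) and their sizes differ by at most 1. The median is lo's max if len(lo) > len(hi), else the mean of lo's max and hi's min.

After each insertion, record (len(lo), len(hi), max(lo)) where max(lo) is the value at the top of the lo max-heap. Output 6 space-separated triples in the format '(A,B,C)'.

Answer: (1,0,3) (1,1,3) (2,1,14) (2,2,14) (3,2,21) (3,3,14)

Derivation:
Step 1: insert 3 -> lo=[3] hi=[] -> (len(lo)=1, len(hi)=0, max(lo)=3)
Step 2: insert 14 -> lo=[3] hi=[14] -> (len(lo)=1, len(hi)=1, max(lo)=3)
Step 3: insert 29 -> lo=[3, 14] hi=[29] -> (len(lo)=2, len(hi)=1, max(lo)=14)
Step 4: insert 21 -> lo=[3, 14] hi=[21, 29] -> (len(lo)=2, len(hi)=2, max(lo)=14)
Step 5: insert 34 -> lo=[3, 14, 21] hi=[29, 34] -> (len(lo)=3, len(hi)=2, max(lo)=21)
Step 6: insert 8 -> lo=[3, 8, 14] hi=[21, 29, 34] -> (len(lo)=3, len(hi)=3, max(lo)=14)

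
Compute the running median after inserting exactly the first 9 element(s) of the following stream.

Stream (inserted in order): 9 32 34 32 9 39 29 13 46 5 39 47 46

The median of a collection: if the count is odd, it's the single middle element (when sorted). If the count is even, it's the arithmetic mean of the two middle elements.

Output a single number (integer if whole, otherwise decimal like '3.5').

Answer: 32

Derivation:
Step 1: insert 9 -> lo=[9] (size 1, max 9) hi=[] (size 0) -> median=9
Step 2: insert 32 -> lo=[9] (size 1, max 9) hi=[32] (size 1, min 32) -> median=20.5
Step 3: insert 34 -> lo=[9, 32] (size 2, max 32) hi=[34] (size 1, min 34) -> median=32
Step 4: insert 32 -> lo=[9, 32] (size 2, max 32) hi=[32, 34] (size 2, min 32) -> median=32
Step 5: insert 9 -> lo=[9, 9, 32] (size 3, max 32) hi=[32, 34] (size 2, min 32) -> median=32
Step 6: insert 39 -> lo=[9, 9, 32] (size 3, max 32) hi=[32, 34, 39] (size 3, min 32) -> median=32
Step 7: insert 29 -> lo=[9, 9, 29, 32] (size 4, max 32) hi=[32, 34, 39] (size 3, min 32) -> median=32
Step 8: insert 13 -> lo=[9, 9, 13, 29] (size 4, max 29) hi=[32, 32, 34, 39] (size 4, min 32) -> median=30.5
Step 9: insert 46 -> lo=[9, 9, 13, 29, 32] (size 5, max 32) hi=[32, 34, 39, 46] (size 4, min 32) -> median=32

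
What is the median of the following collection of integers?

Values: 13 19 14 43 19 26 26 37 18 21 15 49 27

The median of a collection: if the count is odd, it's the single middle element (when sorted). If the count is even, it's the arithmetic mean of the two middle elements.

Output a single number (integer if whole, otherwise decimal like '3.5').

Answer: 21

Derivation:
Step 1: insert 13 -> lo=[13] (size 1, max 13) hi=[] (size 0) -> median=13
Step 2: insert 19 -> lo=[13] (size 1, max 13) hi=[19] (size 1, min 19) -> median=16
Step 3: insert 14 -> lo=[13, 14] (size 2, max 14) hi=[19] (size 1, min 19) -> median=14
Step 4: insert 43 -> lo=[13, 14] (size 2, max 14) hi=[19, 43] (size 2, min 19) -> median=16.5
Step 5: insert 19 -> lo=[13, 14, 19] (size 3, max 19) hi=[19, 43] (size 2, min 19) -> median=19
Step 6: insert 26 -> lo=[13, 14, 19] (size 3, max 19) hi=[19, 26, 43] (size 3, min 19) -> median=19
Step 7: insert 26 -> lo=[13, 14, 19, 19] (size 4, max 19) hi=[26, 26, 43] (size 3, min 26) -> median=19
Step 8: insert 37 -> lo=[13, 14, 19, 19] (size 4, max 19) hi=[26, 26, 37, 43] (size 4, min 26) -> median=22.5
Step 9: insert 18 -> lo=[13, 14, 18, 19, 19] (size 5, max 19) hi=[26, 26, 37, 43] (size 4, min 26) -> median=19
Step 10: insert 21 -> lo=[13, 14, 18, 19, 19] (size 5, max 19) hi=[21, 26, 26, 37, 43] (size 5, min 21) -> median=20
Step 11: insert 15 -> lo=[13, 14, 15, 18, 19, 19] (size 6, max 19) hi=[21, 26, 26, 37, 43] (size 5, min 21) -> median=19
Step 12: insert 49 -> lo=[13, 14, 15, 18, 19, 19] (size 6, max 19) hi=[21, 26, 26, 37, 43, 49] (size 6, min 21) -> median=20
Step 13: insert 27 -> lo=[13, 14, 15, 18, 19, 19, 21] (size 7, max 21) hi=[26, 26, 27, 37, 43, 49] (size 6, min 26) -> median=21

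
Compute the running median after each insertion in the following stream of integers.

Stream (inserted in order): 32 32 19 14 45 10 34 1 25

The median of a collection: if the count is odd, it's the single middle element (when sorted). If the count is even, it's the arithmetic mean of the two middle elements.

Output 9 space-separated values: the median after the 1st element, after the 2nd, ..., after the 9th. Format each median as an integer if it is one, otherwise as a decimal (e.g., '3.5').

Step 1: insert 32 -> lo=[32] (size 1, max 32) hi=[] (size 0) -> median=32
Step 2: insert 32 -> lo=[32] (size 1, max 32) hi=[32] (size 1, min 32) -> median=32
Step 3: insert 19 -> lo=[19, 32] (size 2, max 32) hi=[32] (size 1, min 32) -> median=32
Step 4: insert 14 -> lo=[14, 19] (size 2, max 19) hi=[32, 32] (size 2, min 32) -> median=25.5
Step 5: insert 45 -> lo=[14, 19, 32] (size 3, max 32) hi=[32, 45] (size 2, min 32) -> median=32
Step 6: insert 10 -> lo=[10, 14, 19] (size 3, max 19) hi=[32, 32, 45] (size 3, min 32) -> median=25.5
Step 7: insert 34 -> lo=[10, 14, 19, 32] (size 4, max 32) hi=[32, 34, 45] (size 3, min 32) -> median=32
Step 8: insert 1 -> lo=[1, 10, 14, 19] (size 4, max 19) hi=[32, 32, 34, 45] (size 4, min 32) -> median=25.5
Step 9: insert 25 -> lo=[1, 10, 14, 19, 25] (size 5, max 25) hi=[32, 32, 34, 45] (size 4, min 32) -> median=25

Answer: 32 32 32 25.5 32 25.5 32 25.5 25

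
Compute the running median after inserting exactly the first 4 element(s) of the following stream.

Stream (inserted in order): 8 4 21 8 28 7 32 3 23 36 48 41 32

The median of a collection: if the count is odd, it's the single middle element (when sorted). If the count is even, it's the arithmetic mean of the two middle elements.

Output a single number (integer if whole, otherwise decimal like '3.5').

Answer: 8

Derivation:
Step 1: insert 8 -> lo=[8] (size 1, max 8) hi=[] (size 0) -> median=8
Step 2: insert 4 -> lo=[4] (size 1, max 4) hi=[8] (size 1, min 8) -> median=6
Step 3: insert 21 -> lo=[4, 8] (size 2, max 8) hi=[21] (size 1, min 21) -> median=8
Step 4: insert 8 -> lo=[4, 8] (size 2, max 8) hi=[8, 21] (size 2, min 8) -> median=8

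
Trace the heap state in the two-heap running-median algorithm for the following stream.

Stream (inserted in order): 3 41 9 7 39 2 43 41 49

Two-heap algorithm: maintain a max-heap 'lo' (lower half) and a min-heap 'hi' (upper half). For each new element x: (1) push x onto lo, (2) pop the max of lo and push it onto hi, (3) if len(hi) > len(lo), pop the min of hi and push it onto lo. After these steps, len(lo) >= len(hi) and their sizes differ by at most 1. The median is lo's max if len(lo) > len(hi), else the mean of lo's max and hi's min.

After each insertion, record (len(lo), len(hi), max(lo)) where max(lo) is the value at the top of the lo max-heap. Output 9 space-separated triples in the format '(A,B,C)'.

Answer: (1,0,3) (1,1,3) (2,1,9) (2,2,7) (3,2,9) (3,3,7) (4,3,9) (4,4,9) (5,4,39)

Derivation:
Step 1: insert 3 -> lo=[3] hi=[] -> (len(lo)=1, len(hi)=0, max(lo)=3)
Step 2: insert 41 -> lo=[3] hi=[41] -> (len(lo)=1, len(hi)=1, max(lo)=3)
Step 3: insert 9 -> lo=[3, 9] hi=[41] -> (len(lo)=2, len(hi)=1, max(lo)=9)
Step 4: insert 7 -> lo=[3, 7] hi=[9, 41] -> (len(lo)=2, len(hi)=2, max(lo)=7)
Step 5: insert 39 -> lo=[3, 7, 9] hi=[39, 41] -> (len(lo)=3, len(hi)=2, max(lo)=9)
Step 6: insert 2 -> lo=[2, 3, 7] hi=[9, 39, 41] -> (len(lo)=3, len(hi)=3, max(lo)=7)
Step 7: insert 43 -> lo=[2, 3, 7, 9] hi=[39, 41, 43] -> (len(lo)=4, len(hi)=3, max(lo)=9)
Step 8: insert 41 -> lo=[2, 3, 7, 9] hi=[39, 41, 41, 43] -> (len(lo)=4, len(hi)=4, max(lo)=9)
Step 9: insert 49 -> lo=[2, 3, 7, 9, 39] hi=[41, 41, 43, 49] -> (len(lo)=5, len(hi)=4, max(lo)=39)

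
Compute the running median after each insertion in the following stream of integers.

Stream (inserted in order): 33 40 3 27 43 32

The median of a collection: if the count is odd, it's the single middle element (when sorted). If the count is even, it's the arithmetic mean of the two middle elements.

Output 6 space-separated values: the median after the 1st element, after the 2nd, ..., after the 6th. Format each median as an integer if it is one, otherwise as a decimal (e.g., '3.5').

Step 1: insert 33 -> lo=[33] (size 1, max 33) hi=[] (size 0) -> median=33
Step 2: insert 40 -> lo=[33] (size 1, max 33) hi=[40] (size 1, min 40) -> median=36.5
Step 3: insert 3 -> lo=[3, 33] (size 2, max 33) hi=[40] (size 1, min 40) -> median=33
Step 4: insert 27 -> lo=[3, 27] (size 2, max 27) hi=[33, 40] (size 2, min 33) -> median=30
Step 5: insert 43 -> lo=[3, 27, 33] (size 3, max 33) hi=[40, 43] (size 2, min 40) -> median=33
Step 6: insert 32 -> lo=[3, 27, 32] (size 3, max 32) hi=[33, 40, 43] (size 3, min 33) -> median=32.5

Answer: 33 36.5 33 30 33 32.5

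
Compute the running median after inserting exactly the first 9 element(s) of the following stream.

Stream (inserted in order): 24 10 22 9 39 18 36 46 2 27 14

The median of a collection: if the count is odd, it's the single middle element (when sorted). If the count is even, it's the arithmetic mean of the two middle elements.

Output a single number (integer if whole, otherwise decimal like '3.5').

Answer: 22

Derivation:
Step 1: insert 24 -> lo=[24] (size 1, max 24) hi=[] (size 0) -> median=24
Step 2: insert 10 -> lo=[10] (size 1, max 10) hi=[24] (size 1, min 24) -> median=17
Step 3: insert 22 -> lo=[10, 22] (size 2, max 22) hi=[24] (size 1, min 24) -> median=22
Step 4: insert 9 -> lo=[9, 10] (size 2, max 10) hi=[22, 24] (size 2, min 22) -> median=16
Step 5: insert 39 -> lo=[9, 10, 22] (size 3, max 22) hi=[24, 39] (size 2, min 24) -> median=22
Step 6: insert 18 -> lo=[9, 10, 18] (size 3, max 18) hi=[22, 24, 39] (size 3, min 22) -> median=20
Step 7: insert 36 -> lo=[9, 10, 18, 22] (size 4, max 22) hi=[24, 36, 39] (size 3, min 24) -> median=22
Step 8: insert 46 -> lo=[9, 10, 18, 22] (size 4, max 22) hi=[24, 36, 39, 46] (size 4, min 24) -> median=23
Step 9: insert 2 -> lo=[2, 9, 10, 18, 22] (size 5, max 22) hi=[24, 36, 39, 46] (size 4, min 24) -> median=22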